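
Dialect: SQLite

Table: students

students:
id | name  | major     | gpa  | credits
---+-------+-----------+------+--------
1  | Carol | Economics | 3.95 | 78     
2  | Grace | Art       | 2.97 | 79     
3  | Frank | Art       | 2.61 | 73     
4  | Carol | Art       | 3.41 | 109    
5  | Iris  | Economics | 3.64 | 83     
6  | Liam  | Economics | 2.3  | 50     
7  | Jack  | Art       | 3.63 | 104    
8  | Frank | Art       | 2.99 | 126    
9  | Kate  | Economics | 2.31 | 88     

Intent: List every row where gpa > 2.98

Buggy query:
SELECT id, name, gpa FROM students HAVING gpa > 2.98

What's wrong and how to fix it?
Bug: HAVING filters the output of aggregation, but this query has no GROUP BY and no aggregate functions, so SQLite rejects it (HAVING clause on a non-aggregate query); the condition here is per row

Fix: Replace HAVING with WHERE since the condition applies to individual rows

Corrected query:
SELECT id, name, gpa FROM students WHERE gpa > 2.98

Result:
id | name  | gpa 
---+-------+-----
1  | Carol | 3.95
4  | Carol | 3.41
5  | Iris  | 3.64
7  | Jack  | 3.63
8  | Frank | 2.99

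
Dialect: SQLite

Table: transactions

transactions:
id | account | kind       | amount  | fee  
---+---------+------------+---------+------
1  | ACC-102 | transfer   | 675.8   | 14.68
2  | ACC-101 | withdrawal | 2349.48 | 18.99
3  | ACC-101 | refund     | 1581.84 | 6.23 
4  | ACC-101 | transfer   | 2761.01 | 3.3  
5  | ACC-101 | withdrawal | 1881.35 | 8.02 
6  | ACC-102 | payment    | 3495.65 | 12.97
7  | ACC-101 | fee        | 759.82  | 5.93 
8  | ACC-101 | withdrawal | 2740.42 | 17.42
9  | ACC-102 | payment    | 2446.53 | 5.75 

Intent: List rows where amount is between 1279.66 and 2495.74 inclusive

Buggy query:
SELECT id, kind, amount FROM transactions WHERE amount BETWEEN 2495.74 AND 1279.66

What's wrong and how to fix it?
Bug: The bounds are reversed; BETWEEN a AND b requires a <= b to match anything

Fix: Swap the bounds so the smaller value comes first

Corrected query:
SELECT id, kind, amount FROM transactions WHERE amount BETWEEN 1279.66 AND 2495.74

Result:
id | kind       | amount 
---+------------+--------
2  | withdrawal | 2349.48
3  | refund     | 1581.84
5  | withdrawal | 1881.35
9  | payment    | 2446.53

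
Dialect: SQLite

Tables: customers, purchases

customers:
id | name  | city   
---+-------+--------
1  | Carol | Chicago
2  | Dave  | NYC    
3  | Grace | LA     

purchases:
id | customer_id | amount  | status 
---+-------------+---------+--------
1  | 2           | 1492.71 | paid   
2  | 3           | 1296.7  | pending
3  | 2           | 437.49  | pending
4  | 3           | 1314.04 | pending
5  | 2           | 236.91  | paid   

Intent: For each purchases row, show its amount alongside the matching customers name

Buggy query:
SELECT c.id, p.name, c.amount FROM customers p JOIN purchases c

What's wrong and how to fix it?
Bug: JOIN with no ON clause produces a cartesian product; every purchases row pairs with every customers row

Fix: Add ON c.customer_id = p.id to the JOIN

Corrected query:
SELECT c.id, p.name, c.amount FROM customers p JOIN purchases c ON c.customer_id = p.id

Result:
id | name  | amount 
---+-------+--------
1  | Dave  | 1492.71
2  | Grace | 1296.7 
3  | Dave  | 437.49 
4  | Grace | 1314.04
5  | Dave  | 236.91 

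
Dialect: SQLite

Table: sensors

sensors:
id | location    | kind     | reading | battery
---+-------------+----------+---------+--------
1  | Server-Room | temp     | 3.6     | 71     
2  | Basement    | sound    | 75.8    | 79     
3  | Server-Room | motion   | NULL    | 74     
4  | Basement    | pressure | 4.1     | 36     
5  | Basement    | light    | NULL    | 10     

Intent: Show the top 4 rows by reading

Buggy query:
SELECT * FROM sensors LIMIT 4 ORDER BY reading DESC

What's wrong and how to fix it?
Bug: LIMIT must come after ORDER BY

Fix: Sort with ORDER BY, then apply LIMIT

Corrected query:
SELECT * FROM sensors ORDER BY reading DESC LIMIT 4

Result:
id | location    | kind     | reading | battery
---+-------------+----------+---------+--------
2  | Basement    | sound    | 75.8    | 79     
4  | Basement    | pressure | 4.1     | 36     
1  | Server-Room | temp     | 3.6     | 71     
3  | Server-Room | motion   | NULL    | 74     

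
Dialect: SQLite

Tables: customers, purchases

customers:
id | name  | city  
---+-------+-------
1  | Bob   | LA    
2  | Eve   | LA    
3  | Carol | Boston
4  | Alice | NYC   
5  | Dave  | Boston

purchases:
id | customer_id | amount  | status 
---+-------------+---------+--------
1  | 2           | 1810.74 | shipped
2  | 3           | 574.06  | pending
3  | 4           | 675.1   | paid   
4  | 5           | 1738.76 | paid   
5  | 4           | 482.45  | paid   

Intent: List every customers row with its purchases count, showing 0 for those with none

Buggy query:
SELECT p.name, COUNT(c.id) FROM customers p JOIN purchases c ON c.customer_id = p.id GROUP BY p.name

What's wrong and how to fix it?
Bug: INNER JOIN drops customers rows that have no matching purchases rows

Fix: Switch to LEFT JOIN to retain unmatched parent rows

Corrected query:
SELECT p.name, COUNT(c.id) FROM customers p LEFT JOIN purchases c ON c.customer_id = p.id GROUP BY p.name

Result:
name  | COUNT(c.id)
------+------------
Alice | 2          
Bob   | 0          
Carol | 1          
Dave  | 1          
Eve   | 1          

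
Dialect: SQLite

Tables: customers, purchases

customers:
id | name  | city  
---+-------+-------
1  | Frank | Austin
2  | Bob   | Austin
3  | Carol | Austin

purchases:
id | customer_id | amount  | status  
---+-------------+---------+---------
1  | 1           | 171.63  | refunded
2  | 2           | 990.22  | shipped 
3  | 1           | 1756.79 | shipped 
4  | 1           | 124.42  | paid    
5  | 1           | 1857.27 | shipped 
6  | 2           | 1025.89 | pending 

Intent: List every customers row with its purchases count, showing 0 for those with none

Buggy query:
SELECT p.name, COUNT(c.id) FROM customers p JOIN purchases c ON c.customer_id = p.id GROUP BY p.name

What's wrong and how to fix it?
Bug: INNER JOIN drops customers rows that have no matching purchases rows

Fix: Switch to LEFT JOIN to retain unmatched parent rows

Corrected query:
SELECT p.name, COUNT(c.id) FROM customers p LEFT JOIN purchases c ON c.customer_id = p.id GROUP BY p.name

Result:
name  | COUNT(c.id)
------+------------
Bob   | 2          
Carol | 0          
Frank | 4          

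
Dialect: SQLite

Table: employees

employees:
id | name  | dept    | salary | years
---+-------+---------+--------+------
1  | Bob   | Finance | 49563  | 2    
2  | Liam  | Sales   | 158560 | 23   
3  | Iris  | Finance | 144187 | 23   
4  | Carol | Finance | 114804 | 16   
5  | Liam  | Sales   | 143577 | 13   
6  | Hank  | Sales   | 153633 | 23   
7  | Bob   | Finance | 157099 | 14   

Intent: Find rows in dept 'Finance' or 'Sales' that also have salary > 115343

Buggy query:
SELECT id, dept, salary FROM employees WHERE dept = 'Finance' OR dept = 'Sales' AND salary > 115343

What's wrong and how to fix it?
Bug: Without parentheses, AND is evaluated before OR, so the salary filter only applies to the 'Sales' branch

Fix: Add parentheses around the OR so the AND applies to both alternatives

Corrected query:
SELECT id, dept, salary FROM employees WHERE (dept = 'Finance' OR dept = 'Sales') AND salary > 115343

Result:
id | dept    | salary
---+---------+-------
2  | Sales   | 158560
3  | Finance | 144187
5  | Sales   | 143577
6  | Sales   | 153633
7  | Finance | 157099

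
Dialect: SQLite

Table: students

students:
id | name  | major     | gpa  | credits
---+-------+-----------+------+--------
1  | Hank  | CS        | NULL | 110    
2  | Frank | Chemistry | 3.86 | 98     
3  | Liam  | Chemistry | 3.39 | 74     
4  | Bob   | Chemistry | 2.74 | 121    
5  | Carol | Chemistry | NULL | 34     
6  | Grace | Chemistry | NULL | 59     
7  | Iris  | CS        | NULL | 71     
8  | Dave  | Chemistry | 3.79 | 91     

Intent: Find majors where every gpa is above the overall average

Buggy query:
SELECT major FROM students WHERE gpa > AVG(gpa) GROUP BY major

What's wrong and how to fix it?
Bug: WHERE evaluates per row before aggregation, so AVG() is unavailable

Fix: Compute the overall average in a scalar subquery and compare each group's MIN against it in HAVING

Corrected query:
SELECT major FROM students GROUP BY major HAVING MIN(gpa) > (SELECT AVG(gpa) FROM students)

Result:
(no rows)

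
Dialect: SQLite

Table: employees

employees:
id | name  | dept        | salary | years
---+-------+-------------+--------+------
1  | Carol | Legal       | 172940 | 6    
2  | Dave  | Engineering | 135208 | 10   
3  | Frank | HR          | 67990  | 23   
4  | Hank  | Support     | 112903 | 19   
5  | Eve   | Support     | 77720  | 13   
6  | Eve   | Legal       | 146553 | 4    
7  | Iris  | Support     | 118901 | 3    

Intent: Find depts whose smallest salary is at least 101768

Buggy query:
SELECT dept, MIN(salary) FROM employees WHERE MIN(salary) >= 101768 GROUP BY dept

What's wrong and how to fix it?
Bug: Aggregates like MIN are computed per group after WHERE runs

Fix: Replace WHERE with HAVING after the GROUP BY

Corrected query:
SELECT dept, MIN(salary) FROM employees GROUP BY dept HAVING MIN(salary) >= 101768

Result:
dept        | MIN(salary)
------------+------------
Engineering | 135208     
Legal       | 146553     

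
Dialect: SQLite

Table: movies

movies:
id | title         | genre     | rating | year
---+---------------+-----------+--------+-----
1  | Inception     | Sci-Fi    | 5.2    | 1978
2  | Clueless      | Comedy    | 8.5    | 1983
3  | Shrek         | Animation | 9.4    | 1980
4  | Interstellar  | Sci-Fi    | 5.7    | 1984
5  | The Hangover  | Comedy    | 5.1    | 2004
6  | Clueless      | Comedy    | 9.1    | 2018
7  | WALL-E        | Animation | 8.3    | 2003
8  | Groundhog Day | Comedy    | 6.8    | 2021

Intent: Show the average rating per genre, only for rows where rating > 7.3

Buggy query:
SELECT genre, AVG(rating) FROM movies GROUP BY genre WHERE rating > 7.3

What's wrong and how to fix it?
Bug: Row-level WHERE must come before GROUP BY in the clause order

Fix: Move the WHERE clause before GROUP BY

Corrected query:
SELECT genre, AVG(rating) FROM movies WHERE rating > 7.3 GROUP BY genre

Result:
genre     | AVG(rating)
----------+------------
Animation | 8.85       
Comedy    | 8.8        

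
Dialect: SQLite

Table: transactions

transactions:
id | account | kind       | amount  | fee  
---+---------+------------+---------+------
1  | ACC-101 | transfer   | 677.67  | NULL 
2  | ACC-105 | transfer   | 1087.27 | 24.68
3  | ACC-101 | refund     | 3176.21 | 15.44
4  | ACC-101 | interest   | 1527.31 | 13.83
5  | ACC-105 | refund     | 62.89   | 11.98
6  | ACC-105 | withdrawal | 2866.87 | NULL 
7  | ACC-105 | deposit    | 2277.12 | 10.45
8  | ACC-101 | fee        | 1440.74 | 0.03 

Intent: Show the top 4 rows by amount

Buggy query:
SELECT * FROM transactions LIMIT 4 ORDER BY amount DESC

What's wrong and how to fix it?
Bug: LIMIT must come after ORDER BY

Fix: Swap the clauses: ORDER BY first, then LIMIT

Corrected query:
SELECT * FROM transactions ORDER BY amount DESC LIMIT 4

Result:
id | account | kind       | amount  | fee  
---+---------+------------+---------+------
3  | ACC-101 | refund     | 3176.21 | 15.44
6  | ACC-105 | withdrawal | 2866.87 | NULL 
7  | ACC-105 | deposit    | 2277.12 | 10.45
4  | ACC-101 | interest   | 1527.31 | 13.83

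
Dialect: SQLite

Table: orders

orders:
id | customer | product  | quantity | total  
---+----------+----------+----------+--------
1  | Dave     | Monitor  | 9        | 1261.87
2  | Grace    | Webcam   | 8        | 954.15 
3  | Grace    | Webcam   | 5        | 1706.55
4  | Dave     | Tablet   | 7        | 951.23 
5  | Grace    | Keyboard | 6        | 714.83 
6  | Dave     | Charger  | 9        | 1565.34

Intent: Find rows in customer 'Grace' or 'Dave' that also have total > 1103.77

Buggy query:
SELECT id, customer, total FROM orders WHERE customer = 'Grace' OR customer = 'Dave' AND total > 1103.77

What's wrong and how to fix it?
Bug: Without parentheses, AND is evaluated before OR, so the total filter only applies to the 'Dave' branch

Fix: Add parentheses around the OR so the AND applies to both alternatives

Corrected query:
SELECT id, customer, total FROM orders WHERE (customer = 'Grace' OR customer = 'Dave') AND total > 1103.77

Result:
id | customer | total  
---+----------+--------
1  | Dave     | 1261.87
3  | Grace    | 1706.55
6  | Dave     | 1565.34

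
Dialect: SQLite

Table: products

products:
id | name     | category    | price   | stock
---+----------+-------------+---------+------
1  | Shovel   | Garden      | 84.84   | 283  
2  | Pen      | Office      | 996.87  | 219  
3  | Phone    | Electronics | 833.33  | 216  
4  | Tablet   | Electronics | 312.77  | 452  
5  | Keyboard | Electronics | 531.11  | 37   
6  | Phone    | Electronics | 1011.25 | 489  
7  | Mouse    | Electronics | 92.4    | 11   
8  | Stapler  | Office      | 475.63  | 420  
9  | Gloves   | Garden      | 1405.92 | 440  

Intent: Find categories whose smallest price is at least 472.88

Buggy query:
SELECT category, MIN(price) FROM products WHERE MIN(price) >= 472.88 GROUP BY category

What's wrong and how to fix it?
Bug: Aggregates like MIN are computed per group after WHERE runs

Fix: Use HAVING for the per-group MIN condition

Corrected query:
SELECT category, MIN(price) FROM products GROUP BY category HAVING MIN(price) >= 472.88

Result:
category | MIN(price)
---------+-----------
Office   | 475.63    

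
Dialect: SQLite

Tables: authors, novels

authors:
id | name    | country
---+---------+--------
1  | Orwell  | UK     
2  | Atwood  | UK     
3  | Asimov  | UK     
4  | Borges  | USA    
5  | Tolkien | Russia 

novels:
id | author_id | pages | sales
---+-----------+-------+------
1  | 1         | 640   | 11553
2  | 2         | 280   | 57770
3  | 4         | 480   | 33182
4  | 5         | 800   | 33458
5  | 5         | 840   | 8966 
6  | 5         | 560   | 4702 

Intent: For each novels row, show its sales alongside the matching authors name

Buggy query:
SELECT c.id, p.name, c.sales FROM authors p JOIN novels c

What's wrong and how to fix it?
Bug: Missing join condition: each novels row is matched to all authors rows instead of just its own

Fix: Specify the join condition linking the foreign key to the parent id

Corrected query:
SELECT c.id, p.name, c.sales FROM authors p JOIN novels c ON c.author_id = p.id

Result:
id | name    | sales
---+---------+------
1  | Orwell  | 11553
2  | Atwood  | 57770
3  | Borges  | 33182
4  | Tolkien | 33458
5  | Tolkien | 8966 
6  | Tolkien | 4702 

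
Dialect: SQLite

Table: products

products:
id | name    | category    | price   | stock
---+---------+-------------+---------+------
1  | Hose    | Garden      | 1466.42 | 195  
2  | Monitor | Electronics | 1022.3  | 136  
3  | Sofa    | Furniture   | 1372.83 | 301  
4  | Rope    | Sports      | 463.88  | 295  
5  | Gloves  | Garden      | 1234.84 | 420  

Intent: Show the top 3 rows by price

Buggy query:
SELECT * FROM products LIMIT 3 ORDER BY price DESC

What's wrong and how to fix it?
Bug: ORDER BY cannot follow LIMIT; LIMIT is the final clause

Fix: Swap the clauses: ORDER BY first, then LIMIT

Corrected query:
SELECT * FROM products ORDER BY price DESC LIMIT 3

Result:
id | name   | category  | price   | stock
---+--------+-----------+---------+------
1  | Hose   | Garden    | 1466.42 | 195  
3  | Sofa   | Furniture | 1372.83 | 301  
5  | Gloves | Garden    | 1234.84 | 420  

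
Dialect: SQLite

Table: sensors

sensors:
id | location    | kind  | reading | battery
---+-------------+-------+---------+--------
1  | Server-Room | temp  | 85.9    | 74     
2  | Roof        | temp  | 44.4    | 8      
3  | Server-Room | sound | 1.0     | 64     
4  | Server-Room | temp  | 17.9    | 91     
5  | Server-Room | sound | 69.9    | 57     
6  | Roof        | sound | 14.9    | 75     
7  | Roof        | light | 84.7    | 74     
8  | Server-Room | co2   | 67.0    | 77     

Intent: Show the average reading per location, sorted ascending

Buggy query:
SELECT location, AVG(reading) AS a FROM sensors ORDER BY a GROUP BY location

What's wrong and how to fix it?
Bug: ORDER BY appears before GROUP BY; SQL clause order requires GROUP BY first

Fix: Reorder: SELECT … FROM … GROUP BY … ORDER BY …

Corrected query:
SELECT location, AVG(reading) AS a FROM sensors GROUP BY location ORDER BY a

Result:
location    | a    
------------+------
Roof        | 48   
Server-Room | 48.34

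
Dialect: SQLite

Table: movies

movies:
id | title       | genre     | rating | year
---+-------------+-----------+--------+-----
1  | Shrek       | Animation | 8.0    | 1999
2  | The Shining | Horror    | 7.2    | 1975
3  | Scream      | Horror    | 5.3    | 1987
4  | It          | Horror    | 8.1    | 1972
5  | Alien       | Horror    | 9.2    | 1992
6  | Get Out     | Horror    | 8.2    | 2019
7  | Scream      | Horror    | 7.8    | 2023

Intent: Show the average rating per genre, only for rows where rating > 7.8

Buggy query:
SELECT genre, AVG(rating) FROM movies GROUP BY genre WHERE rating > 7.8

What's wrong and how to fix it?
Bug: WHERE cannot follow GROUP BY

Fix: Place WHERE between FROM and GROUP BY

Corrected query:
SELECT genre, AVG(rating) FROM movies WHERE rating > 7.8 GROUP BY genre

Result:
genre     | AVG(rating)
----------+------------
Animation | 8          
Horror    | 8.5        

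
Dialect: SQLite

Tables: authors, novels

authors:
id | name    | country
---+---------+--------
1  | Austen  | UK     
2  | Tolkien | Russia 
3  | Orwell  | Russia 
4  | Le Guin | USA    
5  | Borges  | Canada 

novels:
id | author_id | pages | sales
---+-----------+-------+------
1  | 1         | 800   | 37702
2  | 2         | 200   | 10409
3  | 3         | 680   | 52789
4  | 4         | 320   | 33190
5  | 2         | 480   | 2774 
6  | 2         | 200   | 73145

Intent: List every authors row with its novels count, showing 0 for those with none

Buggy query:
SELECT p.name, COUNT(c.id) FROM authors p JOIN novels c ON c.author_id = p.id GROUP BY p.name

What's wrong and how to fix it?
Bug: INNER JOIN drops authors rows that have no matching novels rows

Fix: Switch to LEFT JOIN to retain unmatched parent rows

Corrected query:
SELECT p.name, COUNT(c.id) FROM authors p LEFT JOIN novels c ON c.author_id = p.id GROUP BY p.name

Result:
name    | COUNT(c.id)
--------+------------
Austen  | 1          
Borges  | 0          
Le Guin | 1          
Orwell  | 1          
Tolkien | 3          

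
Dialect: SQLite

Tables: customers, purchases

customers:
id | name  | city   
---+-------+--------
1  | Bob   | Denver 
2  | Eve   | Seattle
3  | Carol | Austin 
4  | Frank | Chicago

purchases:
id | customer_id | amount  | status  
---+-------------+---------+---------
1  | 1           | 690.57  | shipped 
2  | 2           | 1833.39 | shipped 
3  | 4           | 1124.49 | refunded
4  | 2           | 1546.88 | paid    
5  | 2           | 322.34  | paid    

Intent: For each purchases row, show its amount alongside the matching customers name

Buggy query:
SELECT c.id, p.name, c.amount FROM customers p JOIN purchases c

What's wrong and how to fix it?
Bug: JOIN with no ON clause produces a cartesian product; every purchases row pairs with every customers row

Fix: Add ON c.customer_id = p.id to the JOIN

Corrected query:
SELECT c.id, p.name, c.amount FROM customers p JOIN purchases c ON c.customer_id = p.id

Result:
id | name  | amount 
---+-------+--------
1  | Bob   | 690.57 
2  | Eve   | 1833.39
3  | Frank | 1124.49
4  | Eve   | 1546.88
5  | Eve   | 322.34 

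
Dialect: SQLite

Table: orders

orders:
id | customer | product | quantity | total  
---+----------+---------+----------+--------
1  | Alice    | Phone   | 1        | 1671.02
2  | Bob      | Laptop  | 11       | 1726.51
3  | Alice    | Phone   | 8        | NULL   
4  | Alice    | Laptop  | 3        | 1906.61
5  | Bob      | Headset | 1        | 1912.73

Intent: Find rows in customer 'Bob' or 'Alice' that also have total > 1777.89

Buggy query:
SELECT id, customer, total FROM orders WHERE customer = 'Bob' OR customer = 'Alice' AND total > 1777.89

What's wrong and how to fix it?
Bug: AND binds tighter than OR, so this parses as customer = 'Bob' OR (customer = 'Alice' AND total > 1777.89)

Fix: Add parentheses around the OR so the AND applies to both alternatives

Corrected query:
SELECT id, customer, total FROM orders WHERE (customer = 'Bob' OR customer = 'Alice') AND total > 1777.89

Result:
id | customer | total  
---+----------+--------
4  | Alice    | 1906.61
5  | Bob      | 1912.73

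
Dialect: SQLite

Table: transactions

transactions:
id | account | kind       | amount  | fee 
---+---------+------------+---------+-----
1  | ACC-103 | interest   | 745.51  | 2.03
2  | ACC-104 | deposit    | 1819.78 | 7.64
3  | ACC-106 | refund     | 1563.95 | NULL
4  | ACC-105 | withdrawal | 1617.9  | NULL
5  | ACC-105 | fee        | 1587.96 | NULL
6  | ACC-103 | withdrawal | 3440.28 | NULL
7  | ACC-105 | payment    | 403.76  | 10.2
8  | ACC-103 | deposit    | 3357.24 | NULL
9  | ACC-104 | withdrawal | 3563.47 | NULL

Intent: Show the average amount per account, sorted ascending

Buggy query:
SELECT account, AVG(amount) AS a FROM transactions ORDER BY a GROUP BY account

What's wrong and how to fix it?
Bug: GROUP BY must precede ORDER BY

Fix: Move ORDER BY to the end, after GROUP BY

Corrected query:
SELECT account, AVG(amount) AS a FROM transactions GROUP BY account ORDER BY a

Result:
account | a          
--------+------------
ACC-105 | 1203.206667
ACC-106 | 1563.95    
ACC-103 | 2514.343333
ACC-104 | 2691.625   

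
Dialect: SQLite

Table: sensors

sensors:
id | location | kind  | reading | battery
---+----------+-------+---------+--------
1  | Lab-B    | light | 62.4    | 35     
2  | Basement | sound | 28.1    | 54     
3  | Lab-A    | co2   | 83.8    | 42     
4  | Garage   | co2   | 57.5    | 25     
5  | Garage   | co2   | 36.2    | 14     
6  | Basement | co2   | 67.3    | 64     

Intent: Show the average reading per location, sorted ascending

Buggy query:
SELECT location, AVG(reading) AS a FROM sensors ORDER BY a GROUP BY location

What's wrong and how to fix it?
Bug: GROUP BY must precede ORDER BY

Fix: Move ORDER BY to the end, after GROUP BY

Corrected query:
SELECT location, AVG(reading) AS a FROM sensors GROUP BY location ORDER BY a

Result:
location | a    
---------+------
Garage   | 46.85
Basement | 47.7 
Lab-B    | 62.4 
Lab-A    | 83.8 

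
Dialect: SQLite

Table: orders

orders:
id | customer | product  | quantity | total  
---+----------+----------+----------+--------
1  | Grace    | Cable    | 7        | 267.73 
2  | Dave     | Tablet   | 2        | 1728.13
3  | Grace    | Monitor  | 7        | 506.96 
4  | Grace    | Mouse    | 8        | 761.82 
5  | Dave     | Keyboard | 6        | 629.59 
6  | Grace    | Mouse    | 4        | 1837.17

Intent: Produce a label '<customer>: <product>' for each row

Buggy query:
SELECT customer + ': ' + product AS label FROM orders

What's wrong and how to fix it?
Bug: SQLite uses || for string concatenation; + coerces text to numbers (yielding 0)

Fix: Use the || operator for string concatenation

Corrected query:
SELECT customer || ': ' || product AS label FROM orders

Result:
label         
--------------
Grace: Cable  
Dave: Tablet  
Grace: Monitor
Grace: Mouse  
Dave: Keyboard
Grace: Mouse  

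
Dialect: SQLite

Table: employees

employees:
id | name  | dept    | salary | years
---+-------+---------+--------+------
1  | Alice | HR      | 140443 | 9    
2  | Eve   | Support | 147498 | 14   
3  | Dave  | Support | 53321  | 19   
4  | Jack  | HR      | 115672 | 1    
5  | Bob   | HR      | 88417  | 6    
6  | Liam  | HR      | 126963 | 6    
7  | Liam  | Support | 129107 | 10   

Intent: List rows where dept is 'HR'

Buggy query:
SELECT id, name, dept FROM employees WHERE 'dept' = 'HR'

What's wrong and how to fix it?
Bug: Single quotes denote string literals in SQL; the column name is being compared as a constant string

Fix: Reference the column as dept without single quotes

Corrected query:
SELECT id, name, dept FROM employees WHERE dept = 'HR'

Result:
id | name  | dept
---+-------+-----
1  | Alice | HR  
4  | Jack  | HR  
5  | Bob   | HR  
6  | Liam  | HR  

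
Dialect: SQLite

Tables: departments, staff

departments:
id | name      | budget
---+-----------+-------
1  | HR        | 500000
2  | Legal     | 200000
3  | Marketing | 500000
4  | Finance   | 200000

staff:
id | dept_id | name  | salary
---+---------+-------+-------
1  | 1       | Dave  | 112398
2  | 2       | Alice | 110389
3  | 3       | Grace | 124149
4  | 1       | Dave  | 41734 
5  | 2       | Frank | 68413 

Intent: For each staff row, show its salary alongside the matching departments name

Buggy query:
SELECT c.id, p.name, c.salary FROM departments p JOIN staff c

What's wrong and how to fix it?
Bug: Missing join condition: each staff row is matched to all departments rows instead of just its own

Fix: Add ON c.dept_id = p.id to the JOIN

Corrected query:
SELECT c.id, p.name, c.salary FROM departments p JOIN staff c ON c.dept_id = p.id

Result:
id | name      | salary
---+-----------+-------
1  | HR        | 112398
2  | Legal     | 110389
3  | Marketing | 124149
4  | HR        | 41734 
5  | Legal     | 68413 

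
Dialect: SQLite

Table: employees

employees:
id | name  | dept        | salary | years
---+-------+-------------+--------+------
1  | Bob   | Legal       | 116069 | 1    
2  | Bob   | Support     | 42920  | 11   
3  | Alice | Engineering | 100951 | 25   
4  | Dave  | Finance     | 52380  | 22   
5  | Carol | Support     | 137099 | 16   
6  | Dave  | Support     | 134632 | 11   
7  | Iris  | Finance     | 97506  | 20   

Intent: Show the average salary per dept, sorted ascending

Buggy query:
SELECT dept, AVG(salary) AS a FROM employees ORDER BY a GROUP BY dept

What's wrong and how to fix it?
Bug: ORDER BY appears before GROUP BY; SQL clause order requires GROUP BY first

Fix: Reorder: SELECT … FROM … GROUP BY … ORDER BY …

Corrected query:
SELECT dept, AVG(salary) AS a FROM employees GROUP BY dept ORDER BY a

Result:
dept        | a            
------------+--------------
Finance     | 74943        
Engineering | 100951       
Support     | 104883.666667
Legal       | 116069       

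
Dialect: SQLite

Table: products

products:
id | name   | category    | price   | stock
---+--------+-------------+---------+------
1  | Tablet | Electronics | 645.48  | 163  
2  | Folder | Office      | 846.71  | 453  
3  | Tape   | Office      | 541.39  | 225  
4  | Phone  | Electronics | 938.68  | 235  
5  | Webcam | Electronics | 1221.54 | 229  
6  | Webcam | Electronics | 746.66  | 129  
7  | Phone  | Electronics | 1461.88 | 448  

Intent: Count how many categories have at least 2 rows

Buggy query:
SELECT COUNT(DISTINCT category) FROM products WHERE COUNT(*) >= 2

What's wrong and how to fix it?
Bug: COUNT(*) cannot appear in WHERE; the per-group count doesn't exist yet

Fix: Group first with HAVING COUNT(*) >= 2, then COUNT the resulting groups

Corrected query:
SELECT COUNT(*) FROM (SELECT category FROM products GROUP BY category HAVING COUNT(*) >= 2)

Result:
COUNT(*)
--------
2       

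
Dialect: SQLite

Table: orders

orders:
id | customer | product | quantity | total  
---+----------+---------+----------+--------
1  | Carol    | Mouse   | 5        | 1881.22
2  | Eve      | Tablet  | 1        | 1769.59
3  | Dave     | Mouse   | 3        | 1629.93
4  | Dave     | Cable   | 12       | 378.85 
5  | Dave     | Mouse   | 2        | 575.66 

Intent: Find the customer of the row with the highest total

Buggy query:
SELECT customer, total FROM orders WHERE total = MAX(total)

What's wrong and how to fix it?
Bug: MAX(total) is an aggregate and cannot be used directly in WHERE

Fix: Wrap MAX in a scalar subquery so WHERE compares against a single value

Corrected query:
SELECT customer, total FROM orders WHERE total = (SELECT MAX(total) FROM orders)

Result:
customer | total  
---------+--------
Carol    | 1881.22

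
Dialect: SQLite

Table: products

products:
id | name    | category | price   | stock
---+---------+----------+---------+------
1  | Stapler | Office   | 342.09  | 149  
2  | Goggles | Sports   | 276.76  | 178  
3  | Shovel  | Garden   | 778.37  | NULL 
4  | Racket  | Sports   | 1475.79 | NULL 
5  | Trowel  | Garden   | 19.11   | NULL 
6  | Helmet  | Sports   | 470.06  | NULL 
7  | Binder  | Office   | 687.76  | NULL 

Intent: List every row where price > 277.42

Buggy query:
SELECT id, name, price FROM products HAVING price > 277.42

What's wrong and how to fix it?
Bug: HAVING filters the output of aggregation, but this query has no GROUP BY and no aggregate functions, so SQLite rejects it (HAVING clause on a non-aggregate query); the condition here is per row

Fix: Use WHERE for row-level filtering

Corrected query:
SELECT id, name, price FROM products WHERE price > 277.42

Result:
id | name    | price  
---+---------+--------
1  | Stapler | 342.09 
3  | Shovel  | 778.37 
4  | Racket  | 1475.79
6  | Helmet  | 470.06 
7  | Binder  | 687.76 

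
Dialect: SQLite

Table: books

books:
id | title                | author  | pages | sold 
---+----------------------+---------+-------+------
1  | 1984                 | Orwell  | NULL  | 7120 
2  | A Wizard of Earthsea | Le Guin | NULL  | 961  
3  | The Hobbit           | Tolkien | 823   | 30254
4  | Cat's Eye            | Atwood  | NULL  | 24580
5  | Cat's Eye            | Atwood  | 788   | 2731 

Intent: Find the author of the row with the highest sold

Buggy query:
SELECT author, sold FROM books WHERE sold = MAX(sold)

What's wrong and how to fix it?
Bug: MAX(sold) is an aggregate and cannot be used directly in WHERE

Fix: Wrap MAX in a scalar subquery so WHERE compares against a single value

Corrected query:
SELECT author, sold FROM books WHERE sold = (SELECT MAX(sold) FROM books)

Result:
author  | sold 
--------+------
Tolkien | 30254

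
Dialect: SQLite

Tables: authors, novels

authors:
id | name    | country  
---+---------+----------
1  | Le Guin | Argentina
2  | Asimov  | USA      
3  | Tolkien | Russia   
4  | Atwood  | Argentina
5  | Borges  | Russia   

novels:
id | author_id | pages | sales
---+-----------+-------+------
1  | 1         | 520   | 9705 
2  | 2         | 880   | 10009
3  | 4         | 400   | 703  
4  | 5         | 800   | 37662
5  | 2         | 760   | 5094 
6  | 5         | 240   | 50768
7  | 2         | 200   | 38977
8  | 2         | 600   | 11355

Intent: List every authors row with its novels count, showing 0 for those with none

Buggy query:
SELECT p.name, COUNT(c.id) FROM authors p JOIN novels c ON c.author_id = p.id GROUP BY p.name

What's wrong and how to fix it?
Bug: An inner join excludes parents with zero children

Fix: Use LEFT JOIN so parents without children still appear (COUNT(c.id) gives 0)

Corrected query:
SELECT p.name, COUNT(c.id) FROM authors p LEFT JOIN novels c ON c.author_id = p.id GROUP BY p.name

Result:
name    | COUNT(c.id)
--------+------------
Asimov  | 4          
Atwood  | 1          
Borges  | 2          
Le Guin | 1          
Tolkien | 0          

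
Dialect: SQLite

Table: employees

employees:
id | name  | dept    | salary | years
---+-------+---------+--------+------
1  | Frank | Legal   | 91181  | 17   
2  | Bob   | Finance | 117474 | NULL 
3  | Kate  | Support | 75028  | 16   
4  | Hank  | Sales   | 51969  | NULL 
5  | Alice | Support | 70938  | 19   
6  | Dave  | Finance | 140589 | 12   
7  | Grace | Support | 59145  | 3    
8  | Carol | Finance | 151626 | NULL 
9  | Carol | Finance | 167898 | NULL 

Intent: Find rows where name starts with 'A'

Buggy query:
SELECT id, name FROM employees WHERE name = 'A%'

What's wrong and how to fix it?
Bug: '=' compares the literal string including the % character; pattern matching needs LIKE

Fix: Use LIKE for wildcard pattern matching

Corrected query:
SELECT id, name FROM employees WHERE name LIKE 'A%'

Result:
id | name 
---+------
5  | Alice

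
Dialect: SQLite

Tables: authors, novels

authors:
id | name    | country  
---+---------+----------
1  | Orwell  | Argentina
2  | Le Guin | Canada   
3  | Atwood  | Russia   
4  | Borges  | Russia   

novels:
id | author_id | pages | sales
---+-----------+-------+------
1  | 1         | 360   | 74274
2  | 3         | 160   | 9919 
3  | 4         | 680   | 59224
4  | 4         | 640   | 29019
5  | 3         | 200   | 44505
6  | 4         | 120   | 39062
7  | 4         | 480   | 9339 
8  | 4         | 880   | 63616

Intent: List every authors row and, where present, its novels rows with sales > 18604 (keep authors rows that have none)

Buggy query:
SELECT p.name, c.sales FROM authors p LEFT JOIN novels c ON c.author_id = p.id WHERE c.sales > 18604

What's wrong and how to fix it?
Bug: A WHERE condition on the right-hand table after LEFT JOIN drops unmatched parents

Fix: Put 'c.sales > 18604' in the JOIN's ON clause instead of WHERE

Corrected query:
SELECT p.name, c.sales FROM authors p LEFT JOIN novels c ON c.author_id = p.id AND c.sales > 18604

Result:
name    | sales
--------+------
Orwell  | 74274
Le Guin | NULL 
Atwood  | 44505
Borges  | 29019
Borges  | 39062
Borges  | 59224
Borges  | 63616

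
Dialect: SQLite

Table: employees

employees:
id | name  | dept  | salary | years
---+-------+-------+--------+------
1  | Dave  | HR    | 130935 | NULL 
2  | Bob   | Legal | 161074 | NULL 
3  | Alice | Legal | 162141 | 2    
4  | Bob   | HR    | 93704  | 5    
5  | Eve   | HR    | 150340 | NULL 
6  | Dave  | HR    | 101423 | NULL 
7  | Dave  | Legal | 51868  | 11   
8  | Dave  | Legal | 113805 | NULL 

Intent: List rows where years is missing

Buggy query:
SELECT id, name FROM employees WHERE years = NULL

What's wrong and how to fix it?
Bug: Comparing to NULL with '=' never matches; NULL = NULL is unknown, not true

Fix: Use IS NULL to test for NULL

Corrected query:
SELECT id, name FROM employees WHERE years IS NULL

Result:
id | name
---+-----
1  | Dave
2  | Bob 
5  | Eve 
6  | Dave
8  | Dave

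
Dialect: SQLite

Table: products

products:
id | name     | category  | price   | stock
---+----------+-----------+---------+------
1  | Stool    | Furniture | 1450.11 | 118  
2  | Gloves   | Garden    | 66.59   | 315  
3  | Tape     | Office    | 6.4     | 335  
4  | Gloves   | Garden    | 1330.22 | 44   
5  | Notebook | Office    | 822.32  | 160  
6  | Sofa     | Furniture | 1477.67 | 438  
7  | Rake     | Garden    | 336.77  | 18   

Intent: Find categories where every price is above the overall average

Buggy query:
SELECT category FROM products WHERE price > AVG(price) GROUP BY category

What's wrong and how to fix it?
Bug: WHERE evaluates per row before aggregation, so AVG() is unavailable

Fix: Use a subquery for AVG and a HAVING MIN(...) filter so the condition holds for every row in the group

Corrected query:
SELECT category FROM products GROUP BY category HAVING MIN(price) > (SELECT AVG(price) FROM products)

Result:
category 
---------
Furniture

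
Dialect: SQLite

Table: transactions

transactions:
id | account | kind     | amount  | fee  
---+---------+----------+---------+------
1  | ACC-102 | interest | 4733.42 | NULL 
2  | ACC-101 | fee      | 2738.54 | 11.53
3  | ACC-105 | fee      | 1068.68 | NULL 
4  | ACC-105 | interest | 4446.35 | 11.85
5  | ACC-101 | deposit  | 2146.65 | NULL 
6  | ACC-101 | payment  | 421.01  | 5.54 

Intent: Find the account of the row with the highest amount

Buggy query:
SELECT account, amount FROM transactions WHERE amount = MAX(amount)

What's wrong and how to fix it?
Bug: MAX(amount) is an aggregate and cannot be used directly in WHERE

Fix: Use a subquery: WHERE amount = (SELECT MAX(amount) FROM transactions)

Corrected query:
SELECT account, amount FROM transactions WHERE amount = (SELECT MAX(amount) FROM transactions)

Result:
account | amount 
--------+--------
ACC-102 | 4733.42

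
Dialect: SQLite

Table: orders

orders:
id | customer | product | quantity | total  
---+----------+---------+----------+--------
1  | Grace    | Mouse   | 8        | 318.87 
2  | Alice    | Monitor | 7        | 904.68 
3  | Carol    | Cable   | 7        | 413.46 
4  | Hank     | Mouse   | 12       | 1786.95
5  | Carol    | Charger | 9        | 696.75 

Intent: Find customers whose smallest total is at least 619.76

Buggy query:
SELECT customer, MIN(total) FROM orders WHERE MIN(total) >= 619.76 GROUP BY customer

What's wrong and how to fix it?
Bug: MIN() in WHERE is a misuse of aggregate

Fix: Replace WHERE with HAVING after the GROUP BY

Corrected query:
SELECT customer, MIN(total) FROM orders GROUP BY customer HAVING MIN(total) >= 619.76

Result:
customer | MIN(total)
---------+-----------
Alice    | 904.68    
Hank     | 1786.95   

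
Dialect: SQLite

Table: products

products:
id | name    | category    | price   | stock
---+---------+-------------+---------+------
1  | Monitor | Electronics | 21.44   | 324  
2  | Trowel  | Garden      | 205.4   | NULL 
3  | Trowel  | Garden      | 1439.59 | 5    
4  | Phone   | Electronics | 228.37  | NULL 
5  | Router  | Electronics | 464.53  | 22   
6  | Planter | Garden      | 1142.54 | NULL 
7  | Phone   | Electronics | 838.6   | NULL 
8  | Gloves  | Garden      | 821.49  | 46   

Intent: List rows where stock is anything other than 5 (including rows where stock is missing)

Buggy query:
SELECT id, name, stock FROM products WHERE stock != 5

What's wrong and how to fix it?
Bug: 'stock != 5' is unknown when stock is NULL, so NULL rows are silently excluded

Fix: Add an explicit OR stock IS NULL to include the missing-value rows

Corrected query:
SELECT id, name, stock FROM products WHERE stock != 5 OR stock IS NULL

Result:
id | name    | stock
---+---------+------
1  | Monitor | 324  
2  | Trowel  | NULL 
4  | Phone   | NULL 
5  | Router  | 22   
6  | Planter | NULL 
7  | Phone   | NULL 
8  | Gloves  | 46   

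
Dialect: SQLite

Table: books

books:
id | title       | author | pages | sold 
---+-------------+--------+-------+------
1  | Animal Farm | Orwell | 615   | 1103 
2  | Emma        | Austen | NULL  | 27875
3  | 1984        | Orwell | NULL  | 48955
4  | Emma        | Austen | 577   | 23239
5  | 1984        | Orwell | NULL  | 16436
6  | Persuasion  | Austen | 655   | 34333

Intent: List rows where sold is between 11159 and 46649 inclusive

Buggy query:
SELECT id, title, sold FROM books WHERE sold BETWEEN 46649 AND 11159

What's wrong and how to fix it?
Bug: The bounds are reversed; BETWEEN a AND b requires a <= b to match anything

Fix: Swap the bounds so the smaller value comes first

Corrected query:
SELECT id, title, sold FROM books WHERE sold BETWEEN 11159 AND 46649

Result:
id | title      | sold 
---+------------+------
2  | Emma       | 27875
4  | Emma       | 23239
5  | 1984       | 16436
6  | Persuasion | 34333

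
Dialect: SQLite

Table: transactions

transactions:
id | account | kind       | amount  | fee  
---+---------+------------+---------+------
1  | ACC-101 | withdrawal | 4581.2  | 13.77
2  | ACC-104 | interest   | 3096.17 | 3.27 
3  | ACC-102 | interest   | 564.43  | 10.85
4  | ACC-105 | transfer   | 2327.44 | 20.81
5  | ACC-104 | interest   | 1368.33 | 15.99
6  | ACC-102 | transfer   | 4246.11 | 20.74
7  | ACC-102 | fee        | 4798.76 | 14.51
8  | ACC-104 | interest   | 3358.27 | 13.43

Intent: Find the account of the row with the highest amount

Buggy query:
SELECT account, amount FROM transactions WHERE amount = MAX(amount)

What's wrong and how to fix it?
Bug: WHERE is evaluated per row; an aggregate over the whole table isn't defined there

Fix: Use a subquery: WHERE amount = (SELECT MAX(amount) FROM transactions)

Corrected query:
SELECT account, amount FROM transactions WHERE amount = (SELECT MAX(amount) FROM transactions)

Result:
account | amount 
--------+--------
ACC-102 | 4798.76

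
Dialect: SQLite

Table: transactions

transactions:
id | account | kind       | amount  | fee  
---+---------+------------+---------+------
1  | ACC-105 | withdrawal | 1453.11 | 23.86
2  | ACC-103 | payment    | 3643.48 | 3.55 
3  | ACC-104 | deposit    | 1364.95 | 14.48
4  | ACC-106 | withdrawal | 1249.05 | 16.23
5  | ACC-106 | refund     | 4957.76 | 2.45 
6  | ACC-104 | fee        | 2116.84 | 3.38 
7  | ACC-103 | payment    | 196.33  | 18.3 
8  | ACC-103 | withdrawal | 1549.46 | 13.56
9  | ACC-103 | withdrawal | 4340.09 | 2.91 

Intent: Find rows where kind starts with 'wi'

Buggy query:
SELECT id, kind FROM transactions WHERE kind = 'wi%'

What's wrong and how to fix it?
Bug: Wildcards only work with LIKE; '=' treats '%' as a literal character

Fix: Use LIKE for wildcard pattern matching

Corrected query:
SELECT id, kind FROM transactions WHERE kind LIKE 'wi%'

Result:
id | kind      
---+-----------
1  | withdrawal
4  | withdrawal
8  | withdrawal
9  | withdrawal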